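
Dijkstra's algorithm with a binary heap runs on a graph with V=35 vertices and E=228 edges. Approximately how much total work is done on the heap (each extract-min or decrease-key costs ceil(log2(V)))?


Dijkstra with a binary heap: each vertex is extracted once, each edge may relax once.
Each heap operation costs O(log V).
V + E = 35 + 228 = 263
ceil(log2(35)) = 6 (since 2^5 = 32 < 35 <= 64 = 2^6)
Total heap work = (V+E) * ceil(log2(V)) = 263 * 6 = 1578


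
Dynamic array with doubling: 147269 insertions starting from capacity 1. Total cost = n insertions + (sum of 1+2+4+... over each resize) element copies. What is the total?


n = 147269
Insertion costs: 147269
Resizes copy 1, 2, 4, ... up to the largest power of 2 that is <= n-1 = 147268, i.e. 131072.
Copy costs = 1 + 2 + 4 + 8 + 16 + 32 + 64 + 128 + 256 + 512 + 1024 + 2048 + 4096 + 8192 + 16384 + 32768 + 65536 + 131072 = 262143
Total = 147269 + 262143 = 409412


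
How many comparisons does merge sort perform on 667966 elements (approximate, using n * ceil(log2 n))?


Recursion depth: ceil(log2(667966)) = 20
Each recursion level merges n = 667966 elements
Total = 667966 * 20 = 13359320


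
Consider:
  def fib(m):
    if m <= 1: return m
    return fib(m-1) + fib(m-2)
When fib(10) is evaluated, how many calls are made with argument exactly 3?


Let N(m) = number of times fib(m) is called while evaluating fib(10).
N(10) = 1 (the initial call).
N(9) = 1 (only fib(10) calls it).
For 1 <= m <= 8: fib(m) is called by fib(m+1) and fib(m+2), so
  N(m) = N(m+1) + N(m+2).
fib(0) is called only by fib(2), so N(0) = N(2).
Walk down from m=10:
  N(10)=1, N(9)=1, N(8)=2, N(7)=3, N(6)=5, N(5)=8, N(4)=13, N(3)=21
N(3) = 21


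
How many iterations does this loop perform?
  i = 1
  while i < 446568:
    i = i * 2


The loop variable doubles each iteration:
i = 1 -> 2 -> 4 -> 8 -> 16 -> 32 -> 64 -> 128 -> 256 -> 512 -> 1024 -> 2048 -> 4096 -> 8192 -> 16384 -> 32768 -> 65536 -> 131072 -> 262144 -> 524288 (stop, 524288 >= 446568)
Number of doublings = ceil(log2(446568)) = 19


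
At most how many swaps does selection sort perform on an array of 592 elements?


Each of the 591 passes places one element in its final position.
Pass 1: swap minimum into position 0
Pass 2: swap minimum of remaining into position 1
...
Pass 591: last two elements, one swap
Maximum swaps = 592 - 1 = 591


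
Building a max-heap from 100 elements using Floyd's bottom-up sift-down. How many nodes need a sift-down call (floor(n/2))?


In a heap of 100 elements (0-indexed array):
  Last element index: 99
  Parent of last element: floor((99 - 1) / 2) = 49
  Internal nodes: indices 0 to 49
  Count = floor(100/2) = 50


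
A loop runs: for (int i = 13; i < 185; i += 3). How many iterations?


Loop starts at i = 13, increments by 3, stops when i >= 185.
Number of iterations = ceil((185 - 13) / 3)
= ceil(172 / 3)
= 58


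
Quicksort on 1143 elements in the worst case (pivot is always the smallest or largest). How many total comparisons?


In the worst case, each partition step picks the worst pivot:
  Partition 1: 1142 comparisons (n-1 elements to compare)
  Partition 2: 1141 comparisons
  Partition 3: 1140 comparisons
  Partition 4: 1139 comparisons
  Partition 5: 1138 comparisons
  ...
  Last partition: 0 comparisons
Total = (n-1) + (n-2) + ... + 1 + 0 = n*(n-1)/2
= 1143*1142/2 = 652653


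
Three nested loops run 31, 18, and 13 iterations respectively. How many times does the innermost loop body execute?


Loop 1 (outermost): 31 iterations
Loop 2 (middle): 18 iterations per outer
Loop 3 (innermost): 13 iterations per middle
Total = 31 * 18 * 13 = 7254


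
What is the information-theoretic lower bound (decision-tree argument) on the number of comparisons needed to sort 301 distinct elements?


A binary decision tree of height h has at most 2^h leaves and needs at least n! of them, so h >= ceil(log2(n!)).
301! is far too large to multiply out, so use Stirling's series:
  ln(n!) ~ n ln n - n + (1/2) ln(2 pi n) + 1/(12n)  (error below 1/(360 n^3), negligible here)
  ln(301) = 5.7071103
  n ln n = 301 * 5.7071103 = 1717.8402
  (1/2) ln(2 pi * 301) = (1/2) ln(1891.2388) = 3.7725
  1/(12*301) = 0.0003
  ln(301!) ~ 1717.8402 - 301 + 3.7725 + 0.0003 = 1420.6130
Convert to base 2: log2(301!) = 1420.6130 / ln 2 = 1420.6130 / 0.69314718 = 2049.5113
ceil(2049.5113) = 2050


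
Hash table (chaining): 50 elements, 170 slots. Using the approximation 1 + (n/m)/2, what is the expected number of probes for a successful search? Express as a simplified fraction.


Computing expected probes:
alpha = 50/170
= 1 + alpha/2
= 1 + 50/(2*170)
= (2*170 + 50) / (2*170)
= 390/340 = 39/34


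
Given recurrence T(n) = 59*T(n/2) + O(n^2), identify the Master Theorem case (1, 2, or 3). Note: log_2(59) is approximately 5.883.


Master Theorem parameters: a=59, b=2, c=2
log_b(a) = 5.883
Compare b^c with a: 2^2 = 4 < 59, so c < log_b(a).
Comparing c=2 vs log_b(a)=5.883:
2 < 5.883 => Case 1
Result: T(n) = O(n^(log_2 59)) ~ O(n^5.883)
Master Theorem case = 1


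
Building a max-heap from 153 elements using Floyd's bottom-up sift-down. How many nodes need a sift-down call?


In a heap of 153 elements (0-indexed array):
  Last element index: 152
  Parent of last element: floor((152 - 1) / 2) = 75
  Internal nodes: indices 0 to 75
  Count = floor(153/2) = 76


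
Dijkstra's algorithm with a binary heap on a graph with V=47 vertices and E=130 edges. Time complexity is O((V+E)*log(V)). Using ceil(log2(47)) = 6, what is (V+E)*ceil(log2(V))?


Dijkstra with a binary heap: each vertex is extracted once, each edge may relax once.
Each heap operation costs O(log V).
V + E = 47 + 130 = 177
ceil(log2(47)) = 6 (since 2^5 = 32 < 47 <= 64 = 2^6)
Total heap work = (V+E) * ceil(log2(V)) = 177 * 6 = 1062


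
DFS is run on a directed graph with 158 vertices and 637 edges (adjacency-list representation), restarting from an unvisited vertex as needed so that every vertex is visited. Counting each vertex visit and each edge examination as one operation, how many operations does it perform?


A full DFS traversal processes each vertex exactly once (push/pop on stack).
Each directed edge is examined once.
V = 158, E = 637
V + E = 795


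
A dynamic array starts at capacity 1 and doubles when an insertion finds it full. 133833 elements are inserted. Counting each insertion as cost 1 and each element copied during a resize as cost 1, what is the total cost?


n = 133833
Insertion costs: 133833
Resizes copy 1, 2, 4, ... up to the largest power of 2 that is <= n-1 = 133832, i.e. 131072.
Copy costs = 1 + 2 + 4 + 8 + 16 + 32 + 64 + 128 + 256 + 512 + 1024 + 2048 + 4096 + 8192 + 16384 + 32768 + 65536 + 131072 = 262143
Total = 133833 + 262143 = 395976


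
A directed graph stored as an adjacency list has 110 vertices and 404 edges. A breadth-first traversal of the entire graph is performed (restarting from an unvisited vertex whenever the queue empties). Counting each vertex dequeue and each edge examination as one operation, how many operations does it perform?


A full BFS traversal dequeues each vertex once and examines each edge once.
Vertex visits: 110
Edge visits: 404
V + E = 110 + 404 = 514


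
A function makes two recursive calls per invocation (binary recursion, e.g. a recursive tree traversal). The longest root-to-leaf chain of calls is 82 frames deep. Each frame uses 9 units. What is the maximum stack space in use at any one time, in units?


Binary recursion: the two calls run one after the other, so only one root-to-leaf chain of frames is on the stack at a time.
Maximum depth (longest chain) = 82 frames
Each frame = 9 units
Max stack space = 82 * 9 = 738


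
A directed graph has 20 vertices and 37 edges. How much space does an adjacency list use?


Adjacency list: one list head per vertex + one entry per edge
Vertex heads: 20
Edge entries: 37
Total = 20 + 37 = 57


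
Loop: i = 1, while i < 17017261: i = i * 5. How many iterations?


i multiplies by 5 each step:
i = 1 -> 5 -> 25 -> 125 -> 625 -> 3125 -> 15625 -> 78125 -> 390625 -> 1953125 -> 9765625 -> 48828125 (stop)
Iterations = ceil(log_5(17017261)) = 11


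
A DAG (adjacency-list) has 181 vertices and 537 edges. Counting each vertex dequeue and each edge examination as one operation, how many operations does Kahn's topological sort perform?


V = 181 (vertex processing)
E = 537 (edge processing)
V + E = 181 + 537 = 718


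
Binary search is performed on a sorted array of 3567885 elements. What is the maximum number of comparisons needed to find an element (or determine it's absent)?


Binary search halves the search space each comparison:
  Step 1: search space = 3567885 -> 1783942
  Step 2: search space = 1783942 -> 891971
  Step 3: search space = 891971 -> 445985
  Step 4: search space = 445985 -> 222992
  Step 5: search space = 222992 -> 111496
  Step 6: search space = 111496 -> 55748
  Step 7: search space = 55748 -> 27874
  Step 8: search space = 27874 -> 13937
  Step 9: search space = 13937 -> 6968
  Step 10: search space = 6968 -> 3484
  Step 11: search space = 3484 -> 1742
  Step 12: search space = 1742 -> 871
  Step 13: search space = 871 -> 435
  Step 14: search space = 435 -> 217
  Step 15: search space = 217 -> 108
  Step 16: search space = 108 -> 54
  Step 17: search space = 54 -> 27
  Step 18: search space = 27 -> 13
  Step 19: search space = 13 -> 6
  Step 20: search space = 6 -> 3
  Step 21: search space = 3 -> 1
  Step 22: search space = 1 (final check)
Maximum comparisons = floor(log2(3567885)) + 1 = 21 + 1 = 22


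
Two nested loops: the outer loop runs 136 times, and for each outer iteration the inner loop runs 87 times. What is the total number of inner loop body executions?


Outer loop: 136 iterations
Inner loop: 87 iterations per outer iteration
Total = 136 * 87 = 11832


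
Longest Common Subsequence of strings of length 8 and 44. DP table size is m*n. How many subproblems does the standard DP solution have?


DP table indexed by positions in both strings.
First string: 8 positions
Second string: 44 positions
Total = 8 * 44 = 352


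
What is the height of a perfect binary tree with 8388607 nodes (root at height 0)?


A perfect binary tree with 8388607 nodes:
  8388607 = 2^23 - 1
  Levels: 0, 1, ..., 22
  Height = 22


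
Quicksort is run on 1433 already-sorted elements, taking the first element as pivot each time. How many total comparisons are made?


Sum of comparisons per partition:
1432 + 1431 + ... + 1 + 0
= 1433 * (1433 - 1) / 2
= 1433 * 1432 / 2
= 1026028


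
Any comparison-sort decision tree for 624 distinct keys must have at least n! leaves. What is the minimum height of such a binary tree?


A binary decision tree of height h has at most 2^h leaves and needs at least n! of them, so h >= ceil(log2(n!)).
624! is far too large to multiply out, so use Stirling's series:
  ln(n!) ~ n ln n - n + (1/2) ln(2 pi n) + 1/(12n)  (error below 1/(360 n^3), negligible here)
  ln(624) = 6.4361504
  n ln n = 624 * 6.4361504 = 4016.1578
  (1/2) ln(2 pi * 624) = (1/2) ln(3920.7076) = 4.1370
  1/(12*624) = 0.0001
  ln(624!) ~ 4016.1578 - 624 + 4.1370 + 0.0001 = 3396.2949
Convert to base 2: log2(624!) = 3396.2949 / ln 2 = 3396.2949 / 0.69314718 = 4899.8178
ceil(4899.8178) = 4900


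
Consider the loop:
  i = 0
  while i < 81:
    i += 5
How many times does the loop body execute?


Starting at i = 0, each iteration adds 5.
Iterations until i >= 81:
  Iteration 1: i = 0 -> i = 5
  Iteration 2: i = 5 -> i = 10
  Iteration 3: i = 10 -> i = 15
  Iteration 4: i = 15 -> i = 20
  Iteration 5: i = 20 -> i = 25
  Iteration 6: i = 25 -> i = 30
  Iteration 7: i = 30 -> i = 35
  Iteration 8: i = 35 -> i = 40
  ... continuing ...
Total iterations = ceil(81/5) = 17


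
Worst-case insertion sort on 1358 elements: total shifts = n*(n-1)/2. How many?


Sum of shifts = 1 + 2 + 3 + ... + 1357
= 1358 * 1357 / 2
= 1842806 / 2
= 921403


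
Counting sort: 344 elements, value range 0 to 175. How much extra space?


n = 344 (output array)
k = 176 (count array for 176 distinct values)
Extra space = 344 + 176 = 520


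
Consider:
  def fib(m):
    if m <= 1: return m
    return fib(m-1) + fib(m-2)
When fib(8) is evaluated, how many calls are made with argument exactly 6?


Let N(m) = number of times fib(m) is called while evaluating fib(8).
N(8) = 1 (the initial call).
N(7) = 1 (only fib(8) calls it).
For 1 <= m <= 6: fib(m) is called by fib(m+1) and fib(m+2), so
  N(m) = N(m+1) + N(m+2).
fib(0) is called only by fib(2), so N(0) = N(2).
Walk down from m=8:
  N(8)=1, N(7)=1, N(6)=2
N(6) = 2


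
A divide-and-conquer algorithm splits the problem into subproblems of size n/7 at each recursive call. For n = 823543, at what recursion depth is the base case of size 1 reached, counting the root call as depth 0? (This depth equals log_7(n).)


At each depth, the problem size is divided by 7:
  Depth 0: problem size = 823543
  Depth 1: problem size = 117649
  Depth 2: problem size = 16807
  Depth 3: problem size = 2401
  Depth 4: problem size = 343
  Depth 5: problem size = 49
  Depth 6: problem size = 7
  Depth 7: problem size = 1 (base case)
The base case is reached at depth log_7(823543) = 7 (the tree has 8 levels counting depth 0, but the depth asked for is 7).
Recursion depth = 7


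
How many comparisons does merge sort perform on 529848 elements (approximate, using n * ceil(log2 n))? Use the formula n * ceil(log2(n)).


Recursion depth: ceil(log2(529848)) = 20
Each recursion level merges n = 529848 elements
Total = 529848 * 20 = 10596960


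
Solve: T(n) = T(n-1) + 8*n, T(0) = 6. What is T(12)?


Expanding the recurrence:
T(12) = T(11) + 8*12
       = T(10) + 8*11 + 8*12
       ...
       = T(0) + 8*(1 + 2 + ... + 12)
       = 6 + 8 * 12*13/2
       = 6 + 8 * 78
       = 6 + 624 = 630


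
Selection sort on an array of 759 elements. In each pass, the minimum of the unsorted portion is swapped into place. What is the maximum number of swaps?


Selection sort performs one swap per pass:
  Pass 1: find min in positions 0 to 758, swap with position 0
  Pass 2: find min in positions 1 to 758, swap with position 1
  Pass 3: find min in positions 2 to 758, swap with position 2
  Pass 4: find min in positions 3 to 758, swap with position 3
  Pass 5: find min in positions 4 to 758, swap with position 4
  ... (753 more passes)
Total passes (and swaps) = n - 1 = 759 - 1 = 758


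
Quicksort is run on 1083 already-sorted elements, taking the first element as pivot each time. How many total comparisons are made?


Sum of comparisons per partition:
1082 + 1081 + ... + 1 + 0
= 1083 * (1083 - 1) / 2
= 1083 * 1082 / 2
= 585903


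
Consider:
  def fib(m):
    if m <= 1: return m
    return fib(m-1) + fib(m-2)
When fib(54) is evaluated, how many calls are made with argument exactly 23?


Let N(m) = number of times fib(m) is called while evaluating fib(54).
N(54) = 1 (the initial call).
N(53) = 1 (only fib(54) calls it).
For 1 <= m <= 52: fib(m) is called by fib(m+1) and fib(m+2), so
  N(m) = N(m+1) + N(m+2).
fib(0) is called only by fib(2), so N(0) = N(2).
Walk down from m=54:
  N(54)=1, N(53)=1, N(52)=2, N(51)=3, N(50)=5, N(49)=8, N(48)=13, N(47)=21, N(46)=34, N(45)=55, N(44)=89, N(43)=144, N(42)=233, N(41)=377, N(40)=610, N(39)=987, N(38)=1597, N(37)=2584, N(36)=4181, N(35)=6765, N(34)=10946, N(33)=17711, N(32)=28657, N(31)=46368, N(30)=75025, N(29)=121393, N(28)=196418, N(27)=317811, N(26)=514229, N(25)=832040, N(24)=1346269, N(23)=2178309
N(23) = 2178309


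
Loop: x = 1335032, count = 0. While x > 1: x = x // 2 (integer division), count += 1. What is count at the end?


The variable x halves each step:
x = 1335032 -> 667516 -> 333758 -> 166879 -> 83439 -> 41719 -> 20859 -> 10429 -> 5214 -> 2607 -> 1303 -> 651 -> 325 -> 162 -> 81 -> 40 -> 20 -> 10 -> 5 -> 2 -> 1
Number of halvings = floor(log2(1335032)) = 20


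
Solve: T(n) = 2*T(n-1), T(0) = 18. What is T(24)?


Unrolling:
T(24) = 2*T(23) = 2^2*T(22) = ... = 2^24*T(0)
= 2^24 * 18
= 16777216 * 18 = 301989888


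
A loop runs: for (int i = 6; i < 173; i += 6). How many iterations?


Loop starts at i = 6, increments by 6, stops when i >= 173.
Number of iterations = ceil((173 - 6) / 6)
= ceil(167 / 6)
= 28


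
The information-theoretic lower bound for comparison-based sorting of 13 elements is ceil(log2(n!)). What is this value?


A binary decision tree of height h has at most 2^h leaves and needs at least n! of them, so h >= ceil(log2(n!)).
Compute 13! as a running product:
  x2 = 2, x3 = 6, x4 = 24, x5 = 120
  x6 = 720, x7 = 5040, x8 = 40320, x9 = 362880
  x10 = 3628800, x11 = 39916800, x12 = 479001600, x13 = 6227020800
13! = 6227020800
Bracket between powers of 2:
  2^32 = 4294967296 < 6227020800 <= 8589934592 = 2^33
So ceil(log2(13!)) = 33


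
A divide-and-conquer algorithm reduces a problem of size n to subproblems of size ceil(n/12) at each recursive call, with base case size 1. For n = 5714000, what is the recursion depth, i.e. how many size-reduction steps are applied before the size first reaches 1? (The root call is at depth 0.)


Each step divides the size by 12 (rounding up); after k steps the size is ceil(n/12^k), which equals 1 exactly when 12^k >= n.
So the depth is the smallest k with 12^k >= 5714000, i.e. ceil(log_12(5714000)).
12^6 = 2985984 < 5714000 <= 35831808 = 12^7
Recursion depth = 7


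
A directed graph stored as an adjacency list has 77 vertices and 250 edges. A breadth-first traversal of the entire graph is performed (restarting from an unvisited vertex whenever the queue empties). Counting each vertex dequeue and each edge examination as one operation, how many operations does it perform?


A full BFS traversal dequeues each vertex once and examines each edge once.
Vertex visits: 77
Edge visits: 250
V + E = 77 + 250 = 327


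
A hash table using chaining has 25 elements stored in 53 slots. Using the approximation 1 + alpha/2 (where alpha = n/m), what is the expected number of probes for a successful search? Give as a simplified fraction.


Load factor alpha = n/m = 25/53
Expected probes = 1 + alpha/2 = 1 + 25/(2*53)
= 1 + 25/106
= 106/106 + 25/106
= 131/106


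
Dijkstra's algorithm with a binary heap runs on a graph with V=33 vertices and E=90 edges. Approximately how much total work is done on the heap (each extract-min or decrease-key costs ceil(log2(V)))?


Dijkstra with a binary heap: each vertex is extracted once, each edge may relax once.
Each heap operation costs O(log V).
V + E = 33 + 90 = 123
ceil(log2(33)) = 6 (since 2^5 = 32 < 33 <= 64 = 2^6)
Total heap work = (V+E) * ceil(log2(V)) = 123 * 6 = 738


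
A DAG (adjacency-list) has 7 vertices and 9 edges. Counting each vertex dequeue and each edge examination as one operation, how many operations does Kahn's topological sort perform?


V = 7 (vertex processing)
E = 9 (edge processing)
V + E = 7 + 9 = 16


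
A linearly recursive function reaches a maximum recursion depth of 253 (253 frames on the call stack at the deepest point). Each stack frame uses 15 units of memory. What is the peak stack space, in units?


Maximum recursion depth = 253 frames
Memory per frame = 15 units
Total stack space = depth * frame_size
= 253 * 15 = 3795


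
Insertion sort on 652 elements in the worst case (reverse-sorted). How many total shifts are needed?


In the worst case (reverse-sorted), each element shifts past all previous:
  Element 1: 1 shifts
  Element 2: 2 shifts
  Element 3: 3 shifts
  Element 4: 4 shifts
  Element 5: 5 shifts
  ...
  Element 651: 651 shifts
Total = 1 + 2 + ... + 651
= 652*(652-1)/2 = 212226


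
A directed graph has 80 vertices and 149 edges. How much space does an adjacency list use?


Adjacency list: one list head per vertex + one entry per edge
Vertex heads: 80
Edge entries: 149
Total = 80 + 149 = 229


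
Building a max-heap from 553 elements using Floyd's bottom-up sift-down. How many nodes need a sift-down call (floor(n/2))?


In a heap of 553 elements (0-indexed array):
  Last element index: 552
  Parent of last element: floor((552 - 1) / 2) = 275
  Internal nodes: indices 0 to 275
  Count = floor(553/2) = 276


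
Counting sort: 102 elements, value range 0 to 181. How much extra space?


n = 102 (output array)
k = 182 (count array for 182 distinct values)
Extra space = 102 + 182 = 284


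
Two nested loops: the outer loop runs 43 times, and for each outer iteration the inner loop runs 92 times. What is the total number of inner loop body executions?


Outer loop: 43 iterations
Inner loop: 92 iterations per outer iteration
Total = 43 * 92 = 3956


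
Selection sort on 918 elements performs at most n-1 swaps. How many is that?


Each of the 917 passes places one element in its final position.
Pass 1: swap minimum into position 0
Pass 2: swap minimum of remaining into position 1
...
Pass 917: last two elements, one swap
Maximum swaps = 918 - 1 = 917


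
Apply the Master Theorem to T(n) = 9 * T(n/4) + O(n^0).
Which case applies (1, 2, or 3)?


The Master Theorem: T(n) = a*T(n/b) + O(n^c)
  a = 9, b = 4, c = 0
log_b(a) = log_4(9) ~ 1.585
Compare b^c with a: 4^0 = 1 < 9, so c < log_b(a).
Since c < log_b(a), Case 1 applies.
T(n) = O(n^(log_4 9)) ~ O(n^1.585)
Master Theorem case = 1


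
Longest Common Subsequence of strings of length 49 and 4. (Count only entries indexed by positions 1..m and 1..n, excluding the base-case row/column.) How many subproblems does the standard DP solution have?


DP table indexed by positions in both strings.
First string: 49 positions
Second string: 4 positions
Total = 49 * 4 = 196


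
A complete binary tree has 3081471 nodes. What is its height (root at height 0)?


In a complete binary tree, level k holds nodes 2^k .. 2^(k+1)-1 (1-indexed).
Height = floor(log2(n)) = floor(log2(3081471)) = 21
Check: 2^21 = 2097152 <= 3081471 < 4194304 = 2^22


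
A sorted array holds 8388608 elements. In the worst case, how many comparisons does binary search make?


Halving sequence: 8388608 -> 4194304 -> 2097152 -> 1048576 -> 524288 -> 262144 -> 131072 -> 65536 -> 32768 -> 16384 -> 8192 -> 4096 -> 2048 -> 1024 -> 512 -> 256 -> 128 -> 64 -> 32 -> 16 -> 8 -> 4 -> 2 -> 1
Number of halvings = 23
Max comparisons = 23 + 1 = 24


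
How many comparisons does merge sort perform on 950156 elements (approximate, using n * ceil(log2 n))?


Recursion depth: ceil(log2(950156)) = 20
Each recursion level merges n = 950156 elements
Total = 950156 * 20 = 19003120


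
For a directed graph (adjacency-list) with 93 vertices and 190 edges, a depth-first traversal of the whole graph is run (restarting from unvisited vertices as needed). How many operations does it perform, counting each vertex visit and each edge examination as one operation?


A full DFS traversal visits each vertex once and examines each edge once.
V = 93
E = 190
Sum = 93 + 190 = 283


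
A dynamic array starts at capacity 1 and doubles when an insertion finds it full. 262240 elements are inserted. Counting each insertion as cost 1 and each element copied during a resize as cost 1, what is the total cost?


n = 262240
Insertion costs: 262240
Resizes copy 1, 2, 4, ... up to the largest power of 2 that is <= n-1 = 262239, i.e. 262144.
Copy costs = 1 + 2 + 4 + 8 + 16 + 32 + 64 + 128 + 256 + 512 + 1024 + 2048 + 4096 + 8192 + 16384 + 32768 + 65536 + 131072 + 262144 = 524287
Total = 262240 + 524287 = 786527


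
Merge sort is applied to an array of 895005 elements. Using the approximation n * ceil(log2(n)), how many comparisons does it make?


Merge sort divides the array into halves recursively.
Number of levels = ceil(log2(895005)) = 20
At each level, approximately n = 895005 comparisons are needed for merging.
Total comparisons ~ n * ceil(log2(n)) = 895005 * 20 = 17900100


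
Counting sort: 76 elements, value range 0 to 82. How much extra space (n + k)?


n = 76 (output array)
k = 83 (count array for 83 distinct values)
Extra space = 76 + 83 = 159


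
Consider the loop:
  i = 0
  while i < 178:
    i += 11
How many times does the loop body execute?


Starting at i = 0, each iteration adds 11.
Iterations until i >= 178:
  Iteration 1: i = 0 -> i = 11
  Iteration 2: i = 11 -> i = 22
  Iteration 3: i = 22 -> i = 33
  Iteration 4: i = 33 -> i = 44
  Iteration 5: i = 44 -> i = 55
  Iteration 6: i = 55 -> i = 66
  Iteration 7: i = 66 -> i = 77
  Iteration 8: i = 77 -> i = 88
  ... continuing ...
Total iterations = ceil(178/11) = 17


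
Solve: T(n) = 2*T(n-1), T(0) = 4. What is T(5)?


Unrolling:
T(5) = 2*T(4) = 2^2*T(3) = ... = 2^5*T(0)
= 2^5 * 4
= 32 * 4 = 128


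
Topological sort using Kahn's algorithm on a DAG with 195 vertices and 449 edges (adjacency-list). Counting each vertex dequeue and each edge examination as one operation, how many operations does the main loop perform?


Kahn's algorithm:
  1. Compute in-degrees: O(V + E)
  2. Process queue: each vertex dequeued once (O(V))
     each edge examined once (O(E))
Total = V + E = 195 + 449 = 644


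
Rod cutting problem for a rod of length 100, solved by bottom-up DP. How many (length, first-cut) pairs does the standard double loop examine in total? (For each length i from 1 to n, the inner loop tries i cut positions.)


For each subproblem length i = 1..100, the inner loop considers i possible first cuts.
Total = 1 + 2 + ... + 100
= 100*(100+1)/2
= 100*101/2 = 5050


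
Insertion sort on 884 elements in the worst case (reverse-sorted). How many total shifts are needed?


In the worst case (reverse-sorted), each element shifts past all previous:
  Element 1: 1 shifts
  Element 2: 2 shifts
  Element 3: 3 shifts
  Element 4: 4 shifts
  Element 5: 5 shifts
  ...
  Element 883: 883 shifts
Total = 1 + 2 + ... + 883
= 884*(884-1)/2 = 390286


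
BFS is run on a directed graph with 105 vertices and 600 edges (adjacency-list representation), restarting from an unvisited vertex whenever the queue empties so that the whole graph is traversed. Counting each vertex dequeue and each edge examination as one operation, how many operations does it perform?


A full BFS traversal dequeues each vertex exactly once and examines each directed edge exactly once.
V = 105 (vertex processing cost)
E = 600 (edge examination cost)
Total operations proportional to V + E = 105 + 600 = 705


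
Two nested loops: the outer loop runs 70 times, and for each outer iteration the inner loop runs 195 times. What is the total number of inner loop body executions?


Outer loop: 70 iterations
Inner loop: 195 iterations per outer iteration
Total = 70 * 195 = 13650


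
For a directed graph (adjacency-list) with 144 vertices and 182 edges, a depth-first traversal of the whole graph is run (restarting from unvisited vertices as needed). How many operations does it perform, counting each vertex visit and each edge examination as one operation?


A full DFS traversal visits each vertex once and examines each edge once.
V = 144
E = 182
Sum = 144 + 182 = 326


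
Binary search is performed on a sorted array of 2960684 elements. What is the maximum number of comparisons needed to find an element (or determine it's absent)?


Binary search halves the search space each comparison:
  Step 1: search space = 2960684 -> 1480342
  Step 2: search space = 1480342 -> 740171
  Step 3: search space = 740171 -> 370085
  Step 4: search space = 370085 -> 185042
  Step 5: search space = 185042 -> 92521
  Step 6: search space = 92521 -> 46260
  Step 7: search space = 46260 -> 23130
  Step 8: search space = 23130 -> 11565
  Step 9: search space = 11565 -> 5782
  Step 10: search space = 5782 -> 2891
  Step 11: search space = 2891 -> 1445
  Step 12: search space = 1445 -> 722
  Step 13: search space = 722 -> 361
  Step 14: search space = 361 -> 180
  Step 15: search space = 180 -> 90
  Step 16: search space = 90 -> 45
  Step 17: search space = 45 -> 22
  Step 18: search space = 22 -> 11
  Step 19: search space = 11 -> 5
  Step 20: search space = 5 -> 2
  Step 21: search space = 2 -> 1
  Step 22: search space = 1 (final check)
Maximum comparisons = floor(log2(2960684)) + 1 = 21 + 1 = 22


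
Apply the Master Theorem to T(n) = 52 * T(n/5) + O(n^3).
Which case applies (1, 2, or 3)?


The Master Theorem: T(n) = a*T(n/b) + O(n^c)
  a = 52, b = 5, c = 3
log_b(a) = log_5(52) ~ 2.455
Compare b^c with a: 5^3 = 125 > 52, so c > log_b(a).
Since c > log_b(a), Case 3 applies.
T(n) = O(n^3)
Master Theorem case = 3


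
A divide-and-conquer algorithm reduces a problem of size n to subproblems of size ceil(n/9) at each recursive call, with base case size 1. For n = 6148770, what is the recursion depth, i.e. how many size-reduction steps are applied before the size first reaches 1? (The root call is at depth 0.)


Each step divides the size by 9 (rounding up); after k steps the size is ceil(n/9^k), which equals 1 exactly when 9^k >= n.
So the depth is the smallest k with 9^k >= 6148770, i.e. ceil(log_9(6148770)).
9^7 = 4782969 < 6148770 <= 43046721 = 9^8
Recursion depth = 8


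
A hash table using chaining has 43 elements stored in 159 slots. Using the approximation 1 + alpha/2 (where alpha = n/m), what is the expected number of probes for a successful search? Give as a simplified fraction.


Load factor alpha = n/m = 43/159
Expected probes = 1 + alpha/2 = 1 + 43/(2*159)
= 1 + 43/318
= 318/318 + 43/318
= 361/318


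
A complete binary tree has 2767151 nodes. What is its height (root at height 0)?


In a complete binary tree, level k holds nodes 2^k .. 2^(k+1)-1 (1-indexed).
Height = floor(log2(n)) = floor(log2(2767151)) = 21
Check: 2^21 = 2097152 <= 2767151 < 4194304 = 2^22


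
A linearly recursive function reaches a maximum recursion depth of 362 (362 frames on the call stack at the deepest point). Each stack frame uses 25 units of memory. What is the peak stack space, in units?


Maximum recursion depth = 362 frames
Memory per frame = 25 units
Total stack space = depth * frame_size
= 362 * 25 = 9050


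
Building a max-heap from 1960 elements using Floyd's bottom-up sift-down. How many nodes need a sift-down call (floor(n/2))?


In a heap of 1960 elements (0-indexed array):
  Last element index: 1959
  Parent of last element: floor((1959 - 1) / 2) = 979
  Internal nodes: indices 0 to 979
  Count = floor(1960/2) = 980


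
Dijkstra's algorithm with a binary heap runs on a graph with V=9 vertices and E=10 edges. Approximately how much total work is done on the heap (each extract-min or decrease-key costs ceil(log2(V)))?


Dijkstra with a binary heap: each vertex is extracted once, each edge may relax once.
Each heap operation costs O(log V).
V + E = 9 + 10 = 19
ceil(log2(9)) = 4 (since 2^3 = 8 < 9 <= 16 = 2^4)
Total heap work = (V+E) * ceil(log2(V)) = 19 * 4 = 76


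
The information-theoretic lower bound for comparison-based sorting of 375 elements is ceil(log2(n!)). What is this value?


A binary decision tree of height h has at most 2^h leaves and needs at least n! of them, so h >= ceil(log2(n!)).
375! is far too large to multiply out, so use Stirling's series:
  ln(n!) ~ n ln n - n + (1/2) ln(2 pi n) + 1/(12n)  (error below 1/(360 n^3), negligible here)
  ln(375) = 5.9269260
  n ln n = 375 * 5.9269260 = 2222.5972
  (1/2) ln(2 pi * 375) = (1/2) ln(2356.1945) = 3.8824
  1/(12*375) = 0.0002
  ln(375!) ~ 2222.5972 - 375 + 3.8824 + 0.0002 = 1851.4798
Convert to base 2: log2(375!) = 1851.4798 / ln 2 = 1851.4798 / 0.69314718 = 2671.1207
ceil(2671.1207) = 2672


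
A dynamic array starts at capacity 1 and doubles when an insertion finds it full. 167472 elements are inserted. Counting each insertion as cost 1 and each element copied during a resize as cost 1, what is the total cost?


n = 167472
Insertion costs: 167472
Resizes copy 1, 2, 4, ... up to the largest power of 2 that is <= n-1 = 167471, i.e. 131072.
Copy costs = 1 + 2 + 4 + 8 + 16 + 32 + 64 + 128 + 256 + 512 + 1024 + 2048 + 4096 + 8192 + 16384 + 32768 + 65536 + 131072 = 262143
Total = 167472 + 262143 = 429615


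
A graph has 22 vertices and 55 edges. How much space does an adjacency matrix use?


Adjacency matrix: V x V grid of entries
Space = V^2 = 22^2 = 22 * 22 = 484


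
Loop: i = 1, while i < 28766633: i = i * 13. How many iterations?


i multiplies by 13 each step:
i = 1 -> 13 -> 169 -> 2197 -> 28561 -> 371293 -> 4826809 -> 62748517 (stop)
Iterations = ceil(log_13(28766633)) = 7


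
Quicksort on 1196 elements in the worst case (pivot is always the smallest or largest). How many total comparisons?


In the worst case, each partition step picks the worst pivot:
  Partition 1: 1195 comparisons (n-1 elements to compare)
  Partition 2: 1194 comparisons
  Partition 3: 1193 comparisons
  Partition 4: 1192 comparisons
  Partition 5: 1191 comparisons
  ...
  Last partition: 0 comparisons
Total = (n-1) + (n-2) + ... + 1 + 0 = n*(n-1)/2
= 1196*1195/2 = 714610


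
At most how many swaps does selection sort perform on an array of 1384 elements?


Each of the 1383 passes places one element in its final position.
Pass 1: swap minimum into position 0
Pass 2: swap minimum of remaining into position 1
...
Pass 1383: last two elements, one swap
Maximum swaps = 1384 - 1 = 1383


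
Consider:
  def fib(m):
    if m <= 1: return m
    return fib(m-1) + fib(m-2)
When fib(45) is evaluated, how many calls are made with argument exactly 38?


Let N(m) = number of times fib(m) is called while evaluating fib(45).
N(45) = 1 (the initial call).
N(44) = 1 (only fib(45) calls it).
For 1 <= m <= 43: fib(m) is called by fib(m+1) and fib(m+2), so
  N(m) = N(m+1) + N(m+2).
fib(0) is called only by fib(2), so N(0) = N(2).
Walk down from m=45:
  N(45)=1, N(44)=1, N(43)=2, N(42)=3, N(41)=5, N(40)=8, N(39)=13, N(38)=21
N(38) = 21


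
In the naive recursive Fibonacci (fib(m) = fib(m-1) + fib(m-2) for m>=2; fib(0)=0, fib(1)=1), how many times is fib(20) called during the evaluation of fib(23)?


Let N(m) = number of times fib(m) is called while evaluating fib(23).
N(23) = 1 (the initial call).
N(22) = 1 (only fib(23) calls it).
For 1 <= m <= 21: fib(m) is called by fib(m+1) and fib(m+2), so
  N(m) = N(m+1) + N(m+2).
fib(0) is called only by fib(2), so N(0) = N(2).
Walk down from m=23:
  N(23)=1, N(22)=1, N(21)=2, N(20)=3
N(20) = 3


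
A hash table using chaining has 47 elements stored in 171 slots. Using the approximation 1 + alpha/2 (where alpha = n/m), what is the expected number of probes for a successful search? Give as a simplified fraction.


Load factor alpha = n/m = 47/171
Expected probes = 1 + alpha/2 = 1 + 47/(2*171)
= 1 + 47/342
= 342/342 + 47/342
= 389/342


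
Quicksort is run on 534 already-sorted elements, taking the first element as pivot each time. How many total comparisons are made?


Sum of comparisons per partition:
533 + 532 + ... + 1 + 0
= 534 * (534 - 1) / 2
= 534 * 533 / 2
= 142311


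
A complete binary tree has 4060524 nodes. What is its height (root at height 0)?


In a complete binary tree, level k holds nodes 2^k .. 2^(k+1)-1 (1-indexed).
Height = floor(log2(n)) = floor(log2(4060524)) = 21
Check: 2^21 = 2097152 <= 4060524 < 4194304 = 2^22


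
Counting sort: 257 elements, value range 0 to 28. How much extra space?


n = 257 (output array)
k = 29 (count array for 29 distinct values)
Extra space = 257 + 29 = 286


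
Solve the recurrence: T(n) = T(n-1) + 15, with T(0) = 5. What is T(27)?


Unrolling the recurrence:
T(27) = T(26) + 15
       = T(25) + 15 + 15
       = T(24) + 15*3
       ...
       = T(0) + 15*27
       = 5 + 405 = 410


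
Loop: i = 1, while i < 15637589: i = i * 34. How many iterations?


i multiplies by 34 each step:
i = 1 -> 34 -> 1156 -> 39304 -> 1336336 -> 45435424 (stop)
Iterations = ceil(log_34(15637589)) = 5


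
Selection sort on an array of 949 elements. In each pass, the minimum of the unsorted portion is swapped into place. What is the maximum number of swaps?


Selection sort performs one swap per pass:
  Pass 1: find min in positions 0 to 948, swap with position 0
  Pass 2: find min in positions 1 to 948, swap with position 1
  Pass 3: find min in positions 2 to 948, swap with position 2
  Pass 4: find min in positions 3 to 948, swap with position 3
  Pass 5: find min in positions 4 to 948, swap with position 4
  ... (943 more passes)
Total passes (and swaps) = n - 1 = 949 - 1 = 948


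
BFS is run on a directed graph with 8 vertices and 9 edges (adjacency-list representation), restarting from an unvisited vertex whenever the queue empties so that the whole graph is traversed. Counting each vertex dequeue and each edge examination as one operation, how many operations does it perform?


A full BFS traversal dequeues each vertex exactly once and examines each directed edge exactly once.
V = 8 (vertex processing cost)
E = 9 (edge examination cost)
Total operations proportional to V + E = 8 + 9 = 17


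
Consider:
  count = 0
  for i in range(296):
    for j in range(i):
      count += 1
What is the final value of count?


For each i, the inner loop runs i times:
  i=0: inner runs 0 times
  i=1: inner runs 1 time
  i=2: inner runs 2 times
  i=3: inner runs 3 times
  i=4: inner runs 4 times
  i=5: inner runs 5 times
  i=6: inner runs 6 times
  i=7: inner runs 7 times
  ...
Total = 0 + 1 + 2 + ... + 295 = 296*(296-1)/2 = 43660


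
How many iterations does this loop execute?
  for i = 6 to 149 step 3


The loop variable i takes values starting at 6 and increments by 3 each iteration.
Sequence: i = 6, 9, 12, 15, 18, 21, 24, 27, 30, ...
The upper bound 149 is inclusive, so the count is floor((last - first) / step) + 1:
floor((149 - 6) / 3) + 1 = floor(143/3) + 1 = 47 + 1 = 48


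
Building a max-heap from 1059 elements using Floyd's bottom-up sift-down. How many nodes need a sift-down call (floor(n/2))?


In a heap of 1059 elements (0-indexed array):
  Last element index: 1058
  Parent of last element: floor((1058 - 1) / 2) = 528
  Internal nodes: indices 0 to 528
  Count = floor(1059/2) = 529


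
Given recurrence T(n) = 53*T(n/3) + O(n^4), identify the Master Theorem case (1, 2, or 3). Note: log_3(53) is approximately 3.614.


Master Theorem parameters: a=53, b=3, c=4
log_b(a) = 3.614
Compare b^c with a: 3^4 = 81 > 53, so c > log_b(a).
Comparing c=4 vs log_b(a)=3.614:
4 > 3.614 => Case 3
Result: T(n) = O(n^4)
Master Theorem case = 3


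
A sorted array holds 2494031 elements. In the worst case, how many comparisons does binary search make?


Halving sequence: 2494031 -> 1247015 -> 623507 -> 311753 -> 155876 -> 77938 -> 38969 -> 19484 -> 9742 -> 4871 -> 2435 -> 1217 -> 608 -> 304 -> 152 -> 76 -> 38 -> 19 -> 9 -> 4 -> 2 -> 1
Number of halvings = 21
Max comparisons = 21 + 1 = 22


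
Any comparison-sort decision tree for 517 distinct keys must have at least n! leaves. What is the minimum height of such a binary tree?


A binary decision tree of height h has at most 2^h leaves and needs at least n! of them, so h >= ceil(log2(n!)).
517! is far too large to multiply out, so use Stirling's series:
  ln(n!) ~ n ln n - n + (1/2) ln(2 pi n) + 1/(12n)  (error below 1/(360 n^3), negligible here)
  ln(517) = 6.2480429
  n ln n = 517 * 6.2480429 = 3230.2382
  (1/2) ln(2 pi * 517) = (1/2) ln(3248.4068) = 4.0430
  1/(12*517) = 0.0002
  ln(517!) ~ 3230.2382 - 517 + 4.0430 + 0.0002 = 2717.2814
Convert to base 2: log2(517!) = 2717.2814 / ln 2 = 2717.2814 / 0.69314718 = 3920.2084
ceil(3920.2084) = 3921


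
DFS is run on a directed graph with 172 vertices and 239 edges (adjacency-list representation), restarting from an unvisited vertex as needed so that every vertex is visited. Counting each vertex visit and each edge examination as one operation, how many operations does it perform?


A full DFS traversal processes each vertex exactly once (push/pop on stack).
Each directed edge is examined once.
V = 172, E = 239
V + E = 411


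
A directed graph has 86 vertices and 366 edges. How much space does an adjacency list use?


Adjacency list: one list head per vertex + one entry per edge
Vertex heads: 86
Edge entries: 366
Total = 86 + 366 = 452
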